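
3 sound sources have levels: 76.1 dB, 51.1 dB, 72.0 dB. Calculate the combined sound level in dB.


Formula: L_total = 10 * log10( sum(10^(Li/10)) )
  Source 1: 10^(76.1/10) = 40738027.7804
  Source 2: 10^(51.1/10) = 128824.9552
  Source 3: 10^(72.0/10) = 15848931.9246
Sum of linear values = 56715784.6602
L_total = 10 * log10(56715784.6602) = 77.54

77.54 dB


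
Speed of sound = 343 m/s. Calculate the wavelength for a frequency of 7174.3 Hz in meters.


Given values:
  c = 343 m/s, f = 7174.3 Hz
Formula: lambda = c / f
lambda = 343 / 7174.3
lambda = 0.0478

0.0478 m


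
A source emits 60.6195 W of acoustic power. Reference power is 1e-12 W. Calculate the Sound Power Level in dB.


Given values:
  W = 60.6195 W
  W_ref = 1e-12 W
Formula: SWL = 10 * log10(W / W_ref)
Compute ratio: W / W_ref = 60619500000000
Compute log10: log10(60619500000000) = 13.782612
Multiply: SWL = 10 * 13.782612 = 137.83

137.83 dB


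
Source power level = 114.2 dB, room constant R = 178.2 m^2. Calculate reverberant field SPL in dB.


Given values:
  Lw = 114.2 dB, R = 178.2 m^2
Formula: SPL = Lw + 10 * log10(4 / R)
Compute 4 / R = 4 / 178.2 = 0.022447
Compute 10 * log10(0.022447) = -16.4884
SPL = 114.2 + (-16.4884) = 97.71

97.71 dB


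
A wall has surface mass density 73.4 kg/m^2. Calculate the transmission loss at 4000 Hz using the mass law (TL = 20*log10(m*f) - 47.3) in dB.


Given values:
  m = 73.4 kg/m^2, f = 4000 Hz
Formula: TL = 20 * log10(m * f) - 47.3
Compute m * f = 73.4 * 4000 = 293600.0
Compute log10(293600.0) = 5.467756
Compute 20 * 5.467756 = 109.3551
TL = 109.3551 - 47.3 = 62.06

62.06 dB


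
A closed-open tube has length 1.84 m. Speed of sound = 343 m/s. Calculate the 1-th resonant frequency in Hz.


Given values:
  Tube type: closed-open, L = 1.84 m, c = 343 m/s, n = 1
Formula: f_n = (2n - 1) * c / (4 * L)
Compute 2n - 1 = 2*1 - 1 = 1
Compute 4 * L = 4 * 1.84 = 7.36
f = 1 * 343 / 7.36
f = 46.6

46.6 Hz


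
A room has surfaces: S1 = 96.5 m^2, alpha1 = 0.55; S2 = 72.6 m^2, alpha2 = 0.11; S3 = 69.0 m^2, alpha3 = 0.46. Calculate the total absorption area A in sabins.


Given surfaces:
  Surface 1: 96.5 * 0.55 = 53.075
  Surface 2: 72.6 * 0.11 = 7.986
  Surface 3: 69.0 * 0.46 = 31.74
Formula: A = sum(Si * alpha_i)
A = 53.075 + 7.986 + 31.74
A = 92.8

92.8 sabins


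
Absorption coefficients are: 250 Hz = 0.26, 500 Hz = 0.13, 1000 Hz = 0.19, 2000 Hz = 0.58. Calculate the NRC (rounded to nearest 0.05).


Given values:
  a_250 = 0.26, a_500 = 0.13
  a_1000 = 0.19, a_2000 = 0.58
Formula: NRC = (a250 + a500 + a1000 + a2000) / 4
Sum = 0.26 + 0.13 + 0.19 + 0.58 = 1.16
NRC = 1.16 / 4 = 0.29
Rounded to nearest 0.05: 0.3

0.3


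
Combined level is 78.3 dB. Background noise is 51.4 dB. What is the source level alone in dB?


Given values:
  L_total = 78.3 dB, L_bg = 51.4 dB
Formula: L_source = 10 * log10(10^(L_total/10) - 10^(L_bg/10))
Convert to linear:
  10^(78.3/10) = 67608297.5392
  10^(51.4/10) = 138038.4265
Difference: 67608297.5392 - 138038.4265 = 67470259.1127
L_source = 10 * log10(67470259.1127) = 78.29

78.29 dB


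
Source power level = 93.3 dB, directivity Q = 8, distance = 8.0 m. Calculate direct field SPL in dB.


Given values:
  Lw = 93.3 dB, Q = 8, r = 8.0 m
Formula: SPL = Lw + 10 * log10(Q / (4 * pi * r^2))
Compute 4 * pi * r^2 = 4 * pi * 8.0^2 = 804.2477
Compute Q / denom = 8 / 804.2477 = 0.00994718
Compute 10 * log10(0.00994718) = -20.023
SPL = 93.3 + (-20.023) = 73.28

73.28 dB


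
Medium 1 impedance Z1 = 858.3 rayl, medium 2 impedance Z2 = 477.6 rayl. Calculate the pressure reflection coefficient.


Given values:
  Z1 = 858.3 rayl, Z2 = 477.6 rayl
Formula: R = (Z2 - Z1) / (Z2 + Z1)
Numerator: Z2 - Z1 = 477.6 - 858.3 = -380.7
Denominator: Z2 + Z1 = 477.6 + 858.3 = 1335.9
R = -380.7 / 1335.9 = -0.285

-0.285


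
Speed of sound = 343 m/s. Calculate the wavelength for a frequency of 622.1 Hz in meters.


Given values:
  c = 343 m/s, f = 622.1 Hz
Formula: lambda = c / f
lambda = 343 / 622.1
lambda = 0.5514

0.5514 m


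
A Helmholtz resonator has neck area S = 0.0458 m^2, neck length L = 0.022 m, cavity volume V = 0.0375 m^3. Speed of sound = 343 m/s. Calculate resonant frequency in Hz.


Given values:
  S = 0.0458 m^2, L = 0.022 m, V = 0.0375 m^3, c = 343 m/s
Formula: f = (c / (2*pi)) * sqrt(S / (V * L))
Compute V * L = 0.0375 * 0.022 = 0.000825
Compute S / (V * L) = 0.0458 / 0.000825 = 55.5152
Compute sqrt(55.5152) = 7.450852
Compute c / (2*pi) = 343 / 6.283185 = 54.590148
f = 54.590148 * 7.450852 = 406.74

406.74 Hz


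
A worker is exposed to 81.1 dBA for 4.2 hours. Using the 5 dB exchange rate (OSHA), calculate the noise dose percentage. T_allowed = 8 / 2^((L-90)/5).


Given values:
  L = 81.1 dBA, T = 4.2 hours
Formula: T_allowed = 8 / 2^((L - 90) / 5)
Compute exponent: (81.1 - 90) / 5 = -1.78
Compute 2^(-1.78) = 0.291183
T_allowed = 8 / 0.291183 = 27.474131 hours
Dose = (T / T_allowed) * 100
Dose = (4.2 / 27.474131) * 100 = 15.29

15.29 %


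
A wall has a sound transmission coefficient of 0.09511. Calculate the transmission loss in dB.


Given values:
  tau = 0.09511
Formula: TL = 10 * log10(1 / tau)
Compute 1 / tau = 1 / 0.09511 = 10.5141
Compute log10(10.5141) = 1.021772
TL = 10 * 1.021772 = 10.22

10.22 dB


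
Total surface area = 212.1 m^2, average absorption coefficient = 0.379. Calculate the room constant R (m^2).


Given values:
  S = 212.1 m^2, alpha = 0.379
Formula: R = S * alpha / (1 - alpha)
Numerator: 212.1 * 0.379 = 80.3859
Denominator: 1 - 0.379 = 0.621
R = 80.3859 / 0.621 = 129.45

129.45 m^2


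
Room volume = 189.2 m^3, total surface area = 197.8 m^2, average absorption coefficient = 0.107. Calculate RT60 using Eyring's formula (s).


Given values:
  V = 189.2 m^3, S = 197.8 m^2, alpha = 0.107
Formula: RT60 = 0.161 * V / (-S * ln(1 - alpha))
Compute ln(1 - 0.107) = ln(0.893) = -0.113169
Denominator: -197.8 * -0.113169 = 22.3848
Numerator: 0.161 * 189.2 = 30.4612
RT60 = 30.4612 / 22.3848 = 1.361

1.361 s


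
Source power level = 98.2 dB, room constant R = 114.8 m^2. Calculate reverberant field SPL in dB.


Given values:
  Lw = 98.2 dB, R = 114.8 m^2
Formula: SPL = Lw + 10 * log10(4 / R)
Compute 4 / R = 4 / 114.8 = 0.034843
Compute 10 * log10(0.034843) = -14.5788
SPL = 98.2 + (-14.5788) = 83.62

83.62 dB


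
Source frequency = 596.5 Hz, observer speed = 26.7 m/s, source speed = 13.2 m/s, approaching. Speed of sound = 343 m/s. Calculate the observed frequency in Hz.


Given values:
  f_s = 596.5 Hz, v_o = 26.7 m/s, v_s = 13.2 m/s
  Direction: approaching
Formula: f_o = f_s * (c + v_o) / (c - v_s)
Numerator: c + v_o = 343 + 26.7 = 369.7
Denominator: c - v_s = 343 - 13.2 = 329.8
f_o = 596.5 * 369.7 / 329.8 = 668.67

668.67 Hz


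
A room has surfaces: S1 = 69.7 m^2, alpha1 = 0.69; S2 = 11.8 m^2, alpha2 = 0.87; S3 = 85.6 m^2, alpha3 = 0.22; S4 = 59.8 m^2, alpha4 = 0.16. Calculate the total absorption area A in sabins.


Given surfaces:
  Surface 1: 69.7 * 0.69 = 48.093
  Surface 2: 11.8 * 0.87 = 10.266
  Surface 3: 85.6 * 0.22 = 18.832
  Surface 4: 59.8 * 0.16 = 9.568
Formula: A = sum(Si * alpha_i)
A = 48.093 + 10.266 + 18.832 + 9.568
A = 86.76

86.76 sabins


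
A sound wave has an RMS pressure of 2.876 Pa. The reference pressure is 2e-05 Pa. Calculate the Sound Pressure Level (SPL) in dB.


Given values:
  p = 2.876 Pa
  p_ref = 2e-05 Pa
Formula: SPL = 20 * log10(p / p_ref)
Compute ratio: p / p_ref = 2.876 / 2e-05 = 143800
Compute log10: log10(143800) = 5.157759
Multiply: SPL = 20 * 5.157759 = 103.16

103.16 dB


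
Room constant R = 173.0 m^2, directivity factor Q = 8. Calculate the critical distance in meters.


Given values:
  R = 173.0 m^2, Q = 8
Formula: d_c = 0.141 * sqrt(Q * R)
Compute Q * R = 8 * 173.0 = 1384.0
Compute sqrt(1384.0) = 37.2022
d_c = 0.141 * 37.2022 = 5.246

5.246 m


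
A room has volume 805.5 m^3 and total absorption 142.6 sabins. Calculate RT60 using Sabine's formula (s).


Given values:
  V = 805.5 m^3
  A = 142.6 sabins
Formula: RT60 = 0.161 * V / A
Numerator: 0.161 * 805.5 = 129.6855
RT60 = 129.6855 / 142.6 = 0.909

0.909 s


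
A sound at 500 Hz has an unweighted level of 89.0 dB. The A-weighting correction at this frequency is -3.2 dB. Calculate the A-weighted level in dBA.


Given values:
  SPL = 89.0 dB
  A-weighting at 500 Hz = -3.2 dB
Formula: L_A = SPL + A_weight
L_A = 89.0 + (-3.2)
L_A = 85.8

85.8 dBA


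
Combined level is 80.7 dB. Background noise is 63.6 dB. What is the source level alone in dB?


Given values:
  L_total = 80.7 dB, L_bg = 63.6 dB
Formula: L_source = 10 * log10(10^(L_total/10) - 10^(L_bg/10))
Convert to linear:
  10^(80.7/10) = 117489755.494
  10^(63.6/10) = 2290867.6528
Difference: 117489755.494 - 2290867.6528 = 115198887.8412
L_source = 10 * log10(115198887.8412) = 80.61

80.61 dB


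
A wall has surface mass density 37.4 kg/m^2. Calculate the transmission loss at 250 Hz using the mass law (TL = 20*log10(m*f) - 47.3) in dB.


Given values:
  m = 37.4 kg/m^2, f = 250 Hz
Formula: TL = 20 * log10(m * f) - 47.3
Compute m * f = 37.4 * 250 = 9350.0
Compute log10(9350.0) = 3.970812
Compute 20 * 3.970812 = 79.4162
TL = 79.4162 - 47.3 = 32.12

32.12 dB


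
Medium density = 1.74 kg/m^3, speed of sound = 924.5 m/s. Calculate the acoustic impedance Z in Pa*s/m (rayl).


Given values:
  rho = 1.74 kg/m^3
  c = 924.5 m/s
Formula: Z = rho * c
Z = 1.74 * 924.5
Z = 1608.63

1608.63 rayl


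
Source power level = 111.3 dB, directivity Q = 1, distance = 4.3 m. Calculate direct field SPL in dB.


Given values:
  Lw = 111.3 dB, Q = 1, r = 4.3 m
Formula: SPL = Lw + 10 * log10(Q / (4 * pi * r^2))
Compute 4 * pi * r^2 = 4 * pi * 4.3^2 = 232.3522
Compute Q / denom = 1 / 232.3522 = 0.00430381
Compute 10 * log10(0.00430381) = -23.6615
SPL = 111.3 + (-23.6615) = 87.64

87.64 dB


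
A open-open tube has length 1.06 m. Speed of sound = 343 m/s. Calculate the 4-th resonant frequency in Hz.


Given values:
  Tube type: open-open, L = 1.06 m, c = 343 m/s, n = 4
Formula: f_n = n * c / (2 * L)
Compute 2 * L = 2 * 1.06 = 2.12
f = 4 * 343 / 2.12
f = 647.17

647.17 Hz


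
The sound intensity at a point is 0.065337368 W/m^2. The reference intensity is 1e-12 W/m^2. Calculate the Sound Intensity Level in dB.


Given values:
  I = 0.065337368 W/m^2
  I_ref = 1e-12 W/m^2
Formula: SIL = 10 * log10(I / I_ref)
Compute ratio: I / I_ref = 65337368000
Compute log10: log10(65337368000) = 10.815162
Multiply: SIL = 10 * 10.815162 = 108.15

108.15 dB


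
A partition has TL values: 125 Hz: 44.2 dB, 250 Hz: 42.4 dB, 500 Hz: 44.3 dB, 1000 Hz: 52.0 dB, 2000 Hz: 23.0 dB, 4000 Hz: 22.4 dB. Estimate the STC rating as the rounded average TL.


Given TL values at each frequency:
  125 Hz: 44.2 dB
  250 Hz: 42.4 dB
  500 Hz: 44.3 dB
  1000 Hz: 52.0 dB
  2000 Hz: 23.0 dB
  4000 Hz: 22.4 dB
Formula: STC ~ round(average of TL values)
Sum = 44.2 + 42.4 + 44.3 + 52.0 + 23.0 + 22.4 = 228.3
Average = 228.3 / 6 = 38.05
Rounded: 38

38


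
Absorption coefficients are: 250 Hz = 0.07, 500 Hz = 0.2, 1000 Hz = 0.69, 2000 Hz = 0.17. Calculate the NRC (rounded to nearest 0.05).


Given values:
  a_250 = 0.07, a_500 = 0.2
  a_1000 = 0.69, a_2000 = 0.17
Formula: NRC = (a250 + a500 + a1000 + a2000) / 4
Sum = 0.07 + 0.2 + 0.69 + 0.17 = 1.13
NRC = 1.13 / 4 = 0.2825
Rounded to nearest 0.05: 0.3

0.3


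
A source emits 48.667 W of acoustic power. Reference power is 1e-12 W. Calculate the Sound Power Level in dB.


Given values:
  W = 48.667 W
  W_ref = 1e-12 W
Formula: SWL = 10 * log10(W / W_ref)
Compute ratio: W / W_ref = 48667000000000
Compute log10: log10(48667000000000) = 13.687235
Multiply: SWL = 10 * 13.687235 = 136.87

136.87 dB


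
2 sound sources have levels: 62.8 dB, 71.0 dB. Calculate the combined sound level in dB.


Formula: L_total = 10 * log10( sum(10^(Li/10)) )
  Source 1: 10^(62.8/10) = 1905460.718
  Source 2: 10^(71.0/10) = 12589254.1179
Sum of linear values = 14494714.8359
L_total = 10 * log10(14494714.8359) = 71.61

71.61 dB


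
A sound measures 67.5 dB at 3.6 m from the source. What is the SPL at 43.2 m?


Given values:
  SPL1 = 67.5 dB, r1 = 3.6 m, r2 = 43.2 m
Formula: SPL2 = SPL1 - 20 * log10(r2 / r1)
Compute ratio: r2 / r1 = 43.2 / 3.6 = 12.0
Compute log10: log10(12.0) = 1.079181
Compute drop: 20 * 1.079181 = 21.5836
SPL2 = 67.5 - 21.5836 = 45.92

45.92 dB


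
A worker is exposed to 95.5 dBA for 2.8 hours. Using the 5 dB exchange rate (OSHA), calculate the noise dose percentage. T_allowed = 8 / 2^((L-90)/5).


Given values:
  L = 95.5 dBA, T = 2.8 hours
Formula: T_allowed = 8 / 2^((L - 90) / 5)
Compute exponent: (95.5 - 90) / 5 = 1.1
Compute 2^(1.1) = 2.143547
T_allowed = 8 / 2.143547 = 3.732132 hours
Dose = (T / T_allowed) * 100
Dose = (2.8 / 3.732132) * 100 = 75.02

75.02 %


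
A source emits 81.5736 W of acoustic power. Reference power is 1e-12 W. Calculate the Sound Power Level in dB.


Given values:
  W = 81.5736 W
  W_ref = 1e-12 W
Formula: SWL = 10 * log10(W / W_ref)
Compute ratio: W / W_ref = 81573600000000
Compute log10: log10(81573600000000) = 13.91155
Multiply: SWL = 10 * 13.91155 = 139.12

139.12 dB


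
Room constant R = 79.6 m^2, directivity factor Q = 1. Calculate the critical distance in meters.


Given values:
  R = 79.6 m^2, Q = 1
Formula: d_c = 0.141 * sqrt(Q * R)
Compute Q * R = 1 * 79.6 = 79.6
Compute sqrt(79.6) = 8.9219
d_c = 0.141 * 8.9219 = 1.258

1.258 m


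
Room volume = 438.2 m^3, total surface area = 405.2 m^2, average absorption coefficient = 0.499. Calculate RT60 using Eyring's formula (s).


Given values:
  V = 438.2 m^3, S = 405.2 m^2, alpha = 0.499
Formula: RT60 = 0.161 * V / (-S * ln(1 - alpha))
Compute ln(1 - 0.499) = ln(0.501) = -0.691149
Denominator: -405.2 * -0.691149 = 280.0536
Numerator: 0.161 * 438.2 = 70.5502
RT60 = 70.5502 / 280.0536 = 0.252

0.252 s


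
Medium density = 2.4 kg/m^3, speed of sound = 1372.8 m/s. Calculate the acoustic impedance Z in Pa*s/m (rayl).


Given values:
  rho = 2.4 kg/m^3
  c = 1372.8 m/s
Formula: Z = rho * c
Z = 2.4 * 1372.8
Z = 3294.72

3294.72 rayl


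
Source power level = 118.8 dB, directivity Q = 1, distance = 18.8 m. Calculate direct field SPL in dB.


Given values:
  Lw = 118.8 dB, Q = 1, r = 18.8 m
Formula: SPL = Lw + 10 * log10(Q / (4 * pi * r^2))
Compute 4 * pi * r^2 = 4 * pi * 18.8^2 = 4441.458
Compute Q / denom = 1 / 4441.458 = 0.00022515
Compute 10 * log10(0.00022515) = -36.4753
SPL = 118.8 + (-36.4753) = 82.32

82.32 dB


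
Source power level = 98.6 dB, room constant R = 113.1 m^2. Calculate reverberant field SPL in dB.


Given values:
  Lw = 98.6 dB, R = 113.1 m^2
Formula: SPL = Lw + 10 * log10(4 / R)
Compute 4 / R = 4 / 113.1 = 0.035367
Compute 10 * log10(0.035367) = -14.514
SPL = 98.6 + (-14.514) = 84.09

84.09 dB


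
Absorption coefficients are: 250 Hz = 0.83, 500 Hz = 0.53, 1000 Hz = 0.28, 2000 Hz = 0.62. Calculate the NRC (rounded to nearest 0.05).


Given values:
  a_250 = 0.83, a_500 = 0.53
  a_1000 = 0.28, a_2000 = 0.62
Formula: NRC = (a250 + a500 + a1000 + a2000) / 4
Sum = 0.83 + 0.53 + 0.28 + 0.62 = 2.26
NRC = 2.26 / 4 = 0.565
Rounded to nearest 0.05: 0.55

0.55


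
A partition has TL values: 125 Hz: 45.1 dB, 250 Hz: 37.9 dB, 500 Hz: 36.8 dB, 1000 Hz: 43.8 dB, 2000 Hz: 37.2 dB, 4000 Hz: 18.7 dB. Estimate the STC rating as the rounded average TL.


Given TL values at each frequency:
  125 Hz: 45.1 dB
  250 Hz: 37.9 dB
  500 Hz: 36.8 dB
  1000 Hz: 43.8 dB
  2000 Hz: 37.2 dB
  4000 Hz: 18.7 dB
Formula: STC ~ round(average of TL values)
Sum = 45.1 + 37.9 + 36.8 + 43.8 + 37.2 + 18.7 = 219.5
Average = 219.5 / 6 = 36.58
Rounded: 37

37


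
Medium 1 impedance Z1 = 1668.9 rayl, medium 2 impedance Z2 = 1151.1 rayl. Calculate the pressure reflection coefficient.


Given values:
  Z1 = 1668.9 rayl, Z2 = 1151.1 rayl
Formula: R = (Z2 - Z1) / (Z2 + Z1)
Numerator: Z2 - Z1 = 1151.1 - 1668.9 = -517.8
Denominator: Z2 + Z1 = 1151.1 + 1668.9 = 2820.0
R = -517.8 / 2820.0 = -0.1836

-0.1836


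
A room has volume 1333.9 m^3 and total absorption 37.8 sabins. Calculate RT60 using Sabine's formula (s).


Given values:
  V = 1333.9 m^3
  A = 37.8 sabins
Formula: RT60 = 0.161 * V / A
Numerator: 0.161 * 1333.9 = 214.7579
RT60 = 214.7579 / 37.8 = 5.681

5.681 s


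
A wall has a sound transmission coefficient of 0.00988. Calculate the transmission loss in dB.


Given values:
  tau = 0.00988
Formula: TL = 10 * log10(1 / tau)
Compute 1 / tau = 1 / 0.00988 = 101.2146
Compute log10(101.2146) = 2.005243
TL = 10 * 2.005243 = 20.05

20.05 dB


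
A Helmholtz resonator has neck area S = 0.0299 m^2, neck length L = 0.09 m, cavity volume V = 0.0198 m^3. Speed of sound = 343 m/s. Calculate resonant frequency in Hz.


Given values:
  S = 0.0299 m^2, L = 0.09 m, V = 0.0198 m^3, c = 343 m/s
Formula: f = (c / (2*pi)) * sqrt(S / (V * L))
Compute V * L = 0.0198 * 0.09 = 0.001782
Compute S / (V * L) = 0.0299 / 0.001782 = 16.7789
Compute sqrt(16.7789) = 4.096206
Compute c / (2*pi) = 343 / 6.283185 = 54.590148
f = 54.590148 * 4.096206 = 223.61

223.61 Hz


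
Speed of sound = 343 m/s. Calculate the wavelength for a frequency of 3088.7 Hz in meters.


Given values:
  c = 343 m/s, f = 3088.7 Hz
Formula: lambda = c / f
lambda = 343 / 3088.7
lambda = 0.111

0.111 m


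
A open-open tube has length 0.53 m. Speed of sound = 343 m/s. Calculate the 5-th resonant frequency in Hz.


Given values:
  Tube type: open-open, L = 0.53 m, c = 343 m/s, n = 5
Formula: f_n = n * c / (2 * L)
Compute 2 * L = 2 * 0.53 = 1.06
f = 5 * 343 / 1.06
f = 1617.92

1617.92 Hz


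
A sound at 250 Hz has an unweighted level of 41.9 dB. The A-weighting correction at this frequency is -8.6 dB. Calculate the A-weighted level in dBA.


Given values:
  SPL = 41.9 dB
  A-weighting at 250 Hz = -8.6 dB
Formula: L_A = SPL + A_weight
L_A = 41.9 + (-8.6)
L_A = 33.3

33.3 dBA


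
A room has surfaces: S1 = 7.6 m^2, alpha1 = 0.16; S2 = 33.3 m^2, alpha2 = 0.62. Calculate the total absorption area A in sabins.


Given surfaces:
  Surface 1: 7.6 * 0.16 = 1.216
  Surface 2: 33.3 * 0.62 = 20.646
Formula: A = sum(Si * alpha_i)
A = 1.216 + 20.646
A = 21.86

21.86 sabins


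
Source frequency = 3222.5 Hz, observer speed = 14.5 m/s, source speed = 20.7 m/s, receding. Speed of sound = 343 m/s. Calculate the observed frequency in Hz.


Given values:
  f_s = 3222.5 Hz, v_o = 14.5 m/s, v_s = 20.7 m/s
  Direction: receding
Formula: f_o = f_s * (c - v_o) / (c + v_s)
Numerator: c - v_o = 343 - 14.5 = 328.5
Denominator: c + v_s = 343 + 20.7 = 363.7
f_o = 3222.5 * 328.5 / 363.7 = 2910.62

2910.62 Hz


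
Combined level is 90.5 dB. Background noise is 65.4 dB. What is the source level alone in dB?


Given values:
  L_total = 90.5 dB, L_bg = 65.4 dB
Formula: L_source = 10 * log10(10^(L_total/10) - 10^(L_bg/10))
Convert to linear:
  10^(90.5/10) = 1122018454.302
  10^(65.4/10) = 3467368.5045
Difference: 1122018454.302 - 3467368.5045 = 1118551085.7975
L_source = 10 * log10(1118551085.7975) = 90.49

90.49 dB


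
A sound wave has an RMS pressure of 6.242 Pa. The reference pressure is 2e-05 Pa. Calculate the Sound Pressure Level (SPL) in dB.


Given values:
  p = 6.242 Pa
  p_ref = 2e-05 Pa
Formula: SPL = 20 * log10(p / p_ref)
Compute ratio: p / p_ref = 6.242 / 2e-05 = 312100
Compute log10: log10(312100) = 5.494294
Multiply: SPL = 20 * 5.494294 = 109.89

109.89 dB


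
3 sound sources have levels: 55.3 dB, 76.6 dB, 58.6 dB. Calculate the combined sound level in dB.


Formula: L_total = 10 * log10( sum(10^(Li/10)) )
  Source 1: 10^(55.3/10) = 338844.1561
  Source 2: 10^(76.6/10) = 45708818.9615
  Source 3: 10^(58.6/10) = 724435.9601
Sum of linear values = 46772099.0777
L_total = 10 * log10(46772099.0777) = 76.7

76.7 dB


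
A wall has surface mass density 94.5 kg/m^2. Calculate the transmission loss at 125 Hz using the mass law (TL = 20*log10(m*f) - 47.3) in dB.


Given values:
  m = 94.5 kg/m^2, f = 125 Hz
Formula: TL = 20 * log10(m * f) - 47.3
Compute m * f = 94.5 * 125 = 11812.5
Compute log10(11812.5) = 4.072342
Compute 20 * 4.072342 = 81.4468
TL = 81.4468 - 47.3 = 34.15

34.15 dB


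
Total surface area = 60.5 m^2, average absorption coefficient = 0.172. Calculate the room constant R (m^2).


Given values:
  S = 60.5 m^2, alpha = 0.172
Formula: R = S * alpha / (1 - alpha)
Numerator: 60.5 * 0.172 = 10.406
Denominator: 1 - 0.172 = 0.828
R = 10.406 / 0.828 = 12.57

12.57 m^2


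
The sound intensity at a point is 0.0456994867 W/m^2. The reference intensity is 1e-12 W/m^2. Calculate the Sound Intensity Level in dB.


Given values:
  I = 0.0456994867 W/m^2
  I_ref = 1e-12 W/m^2
Formula: SIL = 10 * log10(I / I_ref)
Compute ratio: I / I_ref = 45699486700
Compute log10: log10(45699486700) = 10.659911
Multiply: SIL = 10 * 10.659911 = 106.6

106.6 dB


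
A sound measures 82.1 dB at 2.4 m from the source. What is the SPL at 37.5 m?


Given values:
  SPL1 = 82.1 dB, r1 = 2.4 m, r2 = 37.5 m
Formula: SPL2 = SPL1 - 20 * log10(r2 / r1)
Compute ratio: r2 / r1 = 37.5 / 2.4 = 15.625
Compute log10: log10(15.625) = 1.19382
Compute drop: 20 * 1.19382 = 23.8764
SPL2 = 82.1 - 23.8764 = 58.22

58.22 dB


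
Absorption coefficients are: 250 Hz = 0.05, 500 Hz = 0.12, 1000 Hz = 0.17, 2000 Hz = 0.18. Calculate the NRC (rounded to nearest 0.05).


Given values:
  a_250 = 0.05, a_500 = 0.12
  a_1000 = 0.17, a_2000 = 0.18
Formula: NRC = (a250 + a500 + a1000 + a2000) / 4
Sum = 0.05 + 0.12 + 0.17 + 0.18 = 0.52
NRC = 0.52 / 4 = 0.13
Rounded to nearest 0.05: 0.15

0.15


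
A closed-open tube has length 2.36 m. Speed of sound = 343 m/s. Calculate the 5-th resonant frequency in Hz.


Given values:
  Tube type: closed-open, L = 2.36 m, c = 343 m/s, n = 5
Formula: f_n = (2n - 1) * c / (4 * L)
Compute 2n - 1 = 2*5 - 1 = 9
Compute 4 * L = 4 * 2.36 = 9.44
f = 9 * 343 / 9.44
f = 327.01

327.01 Hz


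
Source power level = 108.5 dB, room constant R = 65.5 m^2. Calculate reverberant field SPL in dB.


Given values:
  Lw = 108.5 dB, R = 65.5 m^2
Formula: SPL = Lw + 10 * log10(4 / R)
Compute 4 / R = 4 / 65.5 = 0.061069
Compute 10 * log10(0.061069) = -12.1418
SPL = 108.5 + (-12.1418) = 96.36

96.36 dB


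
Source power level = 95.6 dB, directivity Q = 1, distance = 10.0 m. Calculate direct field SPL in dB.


Given values:
  Lw = 95.6 dB, Q = 1, r = 10.0 m
Formula: SPL = Lw + 10 * log10(Q / (4 * pi * r^2))
Compute 4 * pi * r^2 = 4 * pi * 10.0^2 = 1256.6371
Compute Q / denom = 1 / 1256.6371 = 0.00079577
Compute 10 * log10(0.00079577) = -30.9921
SPL = 95.6 + (-30.9921) = 64.61

64.61 dB


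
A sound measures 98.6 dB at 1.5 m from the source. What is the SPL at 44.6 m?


Given values:
  SPL1 = 98.6 dB, r1 = 1.5 m, r2 = 44.6 m
Formula: SPL2 = SPL1 - 20 * log10(r2 / r1)
Compute ratio: r2 / r1 = 44.6 / 1.5 = 29.7333
Compute log10: log10(29.7333) = 1.473243
Compute drop: 20 * 1.473243 = 29.4649
SPL2 = 98.6 - 29.4649 = 69.14

69.14 dB


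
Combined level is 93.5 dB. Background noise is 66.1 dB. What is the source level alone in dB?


Given values:
  L_total = 93.5 dB, L_bg = 66.1 dB
Formula: L_source = 10 * log10(10^(L_total/10) - 10^(L_bg/10))
Convert to linear:
  10^(93.5/10) = 2238721138.5683
  10^(66.1/10) = 4073802.778
Difference: 2238721138.5683 - 4073802.778 = 2234647335.7903
L_source = 10 * log10(2234647335.7903) = 93.49

93.49 dB


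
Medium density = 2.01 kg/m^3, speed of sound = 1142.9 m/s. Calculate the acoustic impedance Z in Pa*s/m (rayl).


Given values:
  rho = 2.01 kg/m^3
  c = 1142.9 m/s
Formula: Z = rho * c
Z = 2.01 * 1142.9
Z = 2297.23

2297.23 rayl


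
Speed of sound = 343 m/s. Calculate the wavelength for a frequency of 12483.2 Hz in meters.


Given values:
  c = 343 m/s, f = 12483.2 Hz
Formula: lambda = c / f
lambda = 343 / 12483.2
lambda = 0.0275

0.0275 m


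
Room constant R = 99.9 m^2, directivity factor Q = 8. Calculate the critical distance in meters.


Given values:
  R = 99.9 m^2, Q = 8
Formula: d_c = 0.141 * sqrt(Q * R)
Compute Q * R = 8 * 99.9 = 799.2
Compute sqrt(799.2) = 28.2701
d_c = 0.141 * 28.2701 = 3.986

3.986 m


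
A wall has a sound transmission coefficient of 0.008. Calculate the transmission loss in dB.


Given values:
  tau = 0.008
Formula: TL = 10 * log10(1 / tau)
Compute 1 / tau = 1 / 0.008 = 125.0
Compute log10(125.0) = 2.09691
TL = 10 * 2.09691 = 20.97

20.97 dB


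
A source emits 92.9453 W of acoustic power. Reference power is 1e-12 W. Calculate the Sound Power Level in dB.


Given values:
  W = 92.9453 W
  W_ref = 1e-12 W
Formula: SWL = 10 * log10(W / W_ref)
Compute ratio: W / W_ref = 92945300000000
Compute log10: log10(92945300000000) = 13.968227
Multiply: SWL = 10 * 13.968227 = 139.68

139.68 dB


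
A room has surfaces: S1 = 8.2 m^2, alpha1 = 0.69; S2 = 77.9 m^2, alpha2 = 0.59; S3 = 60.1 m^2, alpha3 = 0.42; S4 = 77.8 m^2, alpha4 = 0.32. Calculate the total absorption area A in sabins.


Given surfaces:
  Surface 1: 8.2 * 0.69 = 5.658
  Surface 2: 77.9 * 0.59 = 45.961
  Surface 3: 60.1 * 0.42 = 25.242
  Surface 4: 77.8 * 0.32 = 24.896
Formula: A = sum(Si * alpha_i)
A = 5.658 + 45.961 + 25.242 + 24.896
A = 101.76

101.76 sabins


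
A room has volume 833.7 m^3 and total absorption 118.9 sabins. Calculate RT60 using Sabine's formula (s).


Given values:
  V = 833.7 m^3
  A = 118.9 sabins
Formula: RT60 = 0.161 * V / A
Numerator: 0.161 * 833.7 = 134.2257
RT60 = 134.2257 / 118.9 = 1.129

1.129 s


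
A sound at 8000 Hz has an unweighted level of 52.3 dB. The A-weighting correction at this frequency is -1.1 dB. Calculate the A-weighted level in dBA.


Given values:
  SPL = 52.3 dB
  A-weighting at 8000 Hz = -1.1 dB
Formula: L_A = SPL + A_weight
L_A = 52.3 + (-1.1)
L_A = 51.2

51.2 dBA


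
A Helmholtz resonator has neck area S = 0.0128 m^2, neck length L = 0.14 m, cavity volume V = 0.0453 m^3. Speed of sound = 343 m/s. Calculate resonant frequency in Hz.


Given values:
  S = 0.0128 m^2, L = 0.14 m, V = 0.0453 m^3, c = 343 m/s
Formula: f = (c / (2*pi)) * sqrt(S / (V * L))
Compute V * L = 0.0453 * 0.14 = 0.006342
Compute S / (V * L) = 0.0128 / 0.006342 = 2.0183
Compute sqrt(2.0183) = 1.420669
Compute c / (2*pi) = 343 / 6.283185 = 54.590148
f = 54.590148 * 1.420669 = 77.55

77.55 Hz


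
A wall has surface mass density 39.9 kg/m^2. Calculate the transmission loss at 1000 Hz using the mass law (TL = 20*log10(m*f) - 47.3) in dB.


Given values:
  m = 39.9 kg/m^2, f = 1000 Hz
Formula: TL = 20 * log10(m * f) - 47.3
Compute m * f = 39.9 * 1000 = 39900.0
Compute log10(39900.0) = 4.600973
Compute 20 * 4.600973 = 92.0195
TL = 92.0195 - 47.3 = 44.72

44.72 dB


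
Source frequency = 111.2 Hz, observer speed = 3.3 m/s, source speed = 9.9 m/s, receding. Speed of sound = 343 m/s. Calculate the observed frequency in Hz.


Given values:
  f_s = 111.2 Hz, v_o = 3.3 m/s, v_s = 9.9 m/s
  Direction: receding
Formula: f_o = f_s * (c - v_o) / (c + v_s)
Numerator: c - v_o = 343 - 3.3 = 339.7
Denominator: c + v_s = 343 + 9.9 = 352.9
f_o = 111.2 * 339.7 / 352.9 = 107.04

107.04 Hz


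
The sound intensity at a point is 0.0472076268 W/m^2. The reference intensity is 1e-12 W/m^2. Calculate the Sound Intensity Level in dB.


Given values:
  I = 0.0472076268 W/m^2
  I_ref = 1e-12 W/m^2
Formula: SIL = 10 * log10(I / I_ref)
Compute ratio: I / I_ref = 47207626800
Compute log10: log10(47207626800) = 10.674012
Multiply: SIL = 10 * 10.674012 = 106.74

106.74 dB


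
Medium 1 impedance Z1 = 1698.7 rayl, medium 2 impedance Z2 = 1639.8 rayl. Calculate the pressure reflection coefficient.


Given values:
  Z1 = 1698.7 rayl, Z2 = 1639.8 rayl
Formula: R = (Z2 - Z1) / (Z2 + Z1)
Numerator: Z2 - Z1 = 1639.8 - 1698.7 = -58.9
Denominator: Z2 + Z1 = 1639.8 + 1698.7 = 3338.5
R = -58.9 / 3338.5 = -0.0176

-0.0176


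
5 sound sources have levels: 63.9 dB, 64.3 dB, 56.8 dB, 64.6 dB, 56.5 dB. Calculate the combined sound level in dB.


Formula: L_total = 10 * log10( sum(10^(Li/10)) )
  Source 1: 10^(63.9/10) = 2454708.9157
  Source 2: 10^(64.3/10) = 2691534.8039
  Source 3: 10^(56.8/10) = 478630.0923
  Source 4: 10^(64.6/10) = 2884031.5031
  Source 5: 10^(56.5/10) = 446683.5922
Sum of linear values = 8955588.9072
L_total = 10 * log10(8955588.9072) = 69.52

69.52 dB


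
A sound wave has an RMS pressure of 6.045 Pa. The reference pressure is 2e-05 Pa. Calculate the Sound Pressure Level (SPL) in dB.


Given values:
  p = 6.045 Pa
  p_ref = 2e-05 Pa
Formula: SPL = 20 * log10(p / p_ref)
Compute ratio: p / p_ref = 6.045 / 2e-05 = 302250
Compute log10: log10(302250) = 5.480366
Multiply: SPL = 20 * 5.480366 = 109.61

109.61 dB


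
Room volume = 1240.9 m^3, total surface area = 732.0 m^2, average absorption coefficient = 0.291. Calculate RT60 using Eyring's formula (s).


Given values:
  V = 1240.9 m^3, S = 732.0 m^2, alpha = 0.291
Formula: RT60 = 0.161 * V / (-S * ln(1 - alpha))
Compute ln(1 - 0.291) = ln(0.709) = -0.3439
Denominator: -732.0 * -0.3439 = 251.7348
Numerator: 0.161 * 1240.9 = 199.7849
RT60 = 199.7849 / 251.7348 = 0.794

0.794 s


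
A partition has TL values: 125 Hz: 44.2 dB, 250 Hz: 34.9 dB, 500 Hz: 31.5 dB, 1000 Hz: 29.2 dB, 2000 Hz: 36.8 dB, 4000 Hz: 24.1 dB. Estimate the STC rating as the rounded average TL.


Given TL values at each frequency:
  125 Hz: 44.2 dB
  250 Hz: 34.9 dB
  500 Hz: 31.5 dB
  1000 Hz: 29.2 dB
  2000 Hz: 36.8 dB
  4000 Hz: 24.1 dB
Formula: STC ~ round(average of TL values)
Sum = 44.2 + 34.9 + 31.5 + 29.2 + 36.8 + 24.1 = 200.7
Average = 200.7 / 6 = 33.45
Rounded: 33

33


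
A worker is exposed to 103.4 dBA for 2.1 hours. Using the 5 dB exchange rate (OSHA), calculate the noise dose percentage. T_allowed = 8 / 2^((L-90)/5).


Given values:
  L = 103.4 dBA, T = 2.1 hours
Formula: T_allowed = 8 / 2^((L - 90) / 5)
Compute exponent: (103.4 - 90) / 5 = 2.68
Compute 2^(2.68) = 6.408559
T_allowed = 8 / 6.408559 = 1.248331 hours
Dose = (T / T_allowed) * 100
Dose = (2.1 / 1.248331) * 100 = 168.22

168.22 %


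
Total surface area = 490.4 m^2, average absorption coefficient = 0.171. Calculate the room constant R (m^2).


Given values:
  S = 490.4 m^2, alpha = 0.171
Formula: R = S * alpha / (1 - alpha)
Numerator: 490.4 * 0.171 = 83.8584
Denominator: 1 - 0.171 = 0.829
R = 83.8584 / 0.829 = 101.16

101.16 m^2


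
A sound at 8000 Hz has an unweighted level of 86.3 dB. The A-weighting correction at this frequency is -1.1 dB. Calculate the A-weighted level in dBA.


Given values:
  SPL = 86.3 dB
  A-weighting at 8000 Hz = -1.1 dB
Formula: L_A = SPL + A_weight
L_A = 86.3 + (-1.1)
L_A = 85.2

85.2 dBA


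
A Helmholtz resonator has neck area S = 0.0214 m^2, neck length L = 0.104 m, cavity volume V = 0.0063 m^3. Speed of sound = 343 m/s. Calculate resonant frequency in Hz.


Given values:
  S = 0.0214 m^2, L = 0.104 m, V = 0.0063 m^3, c = 343 m/s
Formula: f = (c / (2*pi)) * sqrt(S / (V * L))
Compute V * L = 0.0063 * 0.104 = 0.0006552
Compute S / (V * L) = 0.0214 / 0.0006552 = 32.6618
Compute sqrt(32.6618) = 5.71505
Compute c / (2*pi) = 343 / 6.283185 = 54.590148
f = 54.590148 * 5.71505 = 311.99

311.99 Hz


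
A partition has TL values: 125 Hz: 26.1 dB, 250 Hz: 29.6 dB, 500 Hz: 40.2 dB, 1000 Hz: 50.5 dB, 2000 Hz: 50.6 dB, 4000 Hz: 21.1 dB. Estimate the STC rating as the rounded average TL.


Given TL values at each frequency:
  125 Hz: 26.1 dB
  250 Hz: 29.6 dB
  500 Hz: 40.2 dB
  1000 Hz: 50.5 dB
  2000 Hz: 50.6 dB
  4000 Hz: 21.1 dB
Formula: STC ~ round(average of TL values)
Sum = 26.1 + 29.6 + 40.2 + 50.5 + 50.6 + 21.1 = 218.1
Average = 218.1 / 6 = 36.35
Rounded: 36

36


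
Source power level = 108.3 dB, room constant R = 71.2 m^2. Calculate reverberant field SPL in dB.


Given values:
  Lw = 108.3 dB, R = 71.2 m^2
Formula: SPL = Lw + 10 * log10(4 / R)
Compute 4 / R = 4 / 71.2 = 0.05618
Compute 10 * log10(0.05618) = -12.5042
SPL = 108.3 + (-12.5042) = 95.8

95.8 dB


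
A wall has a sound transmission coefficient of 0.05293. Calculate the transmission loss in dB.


Given values:
  tau = 0.05293
Formula: TL = 10 * log10(1 / tau)
Compute 1 / tau = 1 / 0.05293 = 18.8929
Compute log10(18.8929) = 1.276299
TL = 10 * 1.276299 = 12.76

12.76 dB


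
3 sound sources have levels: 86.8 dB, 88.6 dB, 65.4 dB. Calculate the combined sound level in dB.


Formula: L_total = 10 * log10( sum(10^(Li/10)) )
  Source 1: 10^(86.8/10) = 478630092.3226
  Source 2: 10^(88.6/10) = 724435960.075
  Source 3: 10^(65.4/10) = 3467368.5045
Sum of linear values = 1206533420.9021
L_total = 10 * log10(1206533420.9021) = 90.82

90.82 dB


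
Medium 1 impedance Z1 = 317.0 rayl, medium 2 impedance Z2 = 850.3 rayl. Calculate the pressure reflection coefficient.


Given values:
  Z1 = 317.0 rayl, Z2 = 850.3 rayl
Formula: R = (Z2 - Z1) / (Z2 + Z1)
Numerator: Z2 - Z1 = 850.3 - 317.0 = 533.3
Denominator: Z2 + Z1 = 850.3 + 317.0 = 1167.3
R = 533.3 / 1167.3 = 0.4569

0.4569


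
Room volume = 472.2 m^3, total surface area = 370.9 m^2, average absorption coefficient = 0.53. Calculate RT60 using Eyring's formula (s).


Given values:
  V = 472.2 m^3, S = 370.9 m^2, alpha = 0.53
Formula: RT60 = 0.161 * V / (-S * ln(1 - alpha))
Compute ln(1 - 0.53) = ln(0.47) = -0.755023
Denominator: -370.9 * -0.755023 = 280.038
Numerator: 0.161 * 472.2 = 76.0242
RT60 = 76.0242 / 280.038 = 0.271

0.271 s


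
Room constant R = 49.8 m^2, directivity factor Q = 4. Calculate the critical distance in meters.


Given values:
  R = 49.8 m^2, Q = 4
Formula: d_c = 0.141 * sqrt(Q * R)
Compute Q * R = 4 * 49.8 = 199.2
Compute sqrt(199.2) = 14.1138
d_c = 0.141 * 14.1138 = 1.99

1.99 m


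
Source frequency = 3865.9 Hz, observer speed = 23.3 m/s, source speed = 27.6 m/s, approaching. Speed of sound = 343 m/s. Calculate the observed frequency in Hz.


Given values:
  f_s = 3865.9 Hz, v_o = 23.3 m/s, v_s = 27.6 m/s
  Direction: approaching
Formula: f_o = f_s * (c + v_o) / (c - v_s)
Numerator: c + v_o = 343 + 23.3 = 366.3
Denominator: c - v_s = 343 - 27.6 = 315.4
f_o = 3865.9 * 366.3 / 315.4 = 4489.79

4489.79 Hz


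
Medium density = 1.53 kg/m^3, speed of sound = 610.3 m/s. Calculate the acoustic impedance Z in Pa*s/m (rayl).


Given values:
  rho = 1.53 kg/m^3
  c = 610.3 m/s
Formula: Z = rho * c
Z = 1.53 * 610.3
Z = 933.76

933.76 rayl


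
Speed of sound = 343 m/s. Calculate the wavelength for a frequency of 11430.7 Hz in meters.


Given values:
  c = 343 m/s, f = 11430.7 Hz
Formula: lambda = c / f
lambda = 343 / 11430.7
lambda = 0.03

0.03 m


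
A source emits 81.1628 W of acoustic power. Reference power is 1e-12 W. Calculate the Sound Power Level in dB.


Given values:
  W = 81.1628 W
  W_ref = 1e-12 W
Formula: SWL = 10 * log10(W / W_ref)
Compute ratio: W / W_ref = 81162800000000
Compute log10: log10(81162800000000) = 13.909357
Multiply: SWL = 10 * 13.909357 = 139.09

139.09 dB


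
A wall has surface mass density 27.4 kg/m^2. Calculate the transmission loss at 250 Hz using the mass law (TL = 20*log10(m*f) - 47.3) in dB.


Given values:
  m = 27.4 kg/m^2, f = 250 Hz
Formula: TL = 20 * log10(m * f) - 47.3
Compute m * f = 27.4 * 250 = 6850.0
Compute log10(6850.0) = 3.835691
Compute 20 * 3.835691 = 76.7138
TL = 76.7138 - 47.3 = 29.41

29.41 dB


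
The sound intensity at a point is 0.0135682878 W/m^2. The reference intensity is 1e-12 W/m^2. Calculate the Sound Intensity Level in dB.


Given values:
  I = 0.0135682878 W/m^2
  I_ref = 1e-12 W/m^2
Formula: SIL = 10 * log10(I / I_ref)
Compute ratio: I / I_ref = 13568287800
Compute log10: log10(13568287800) = 10.132525
Multiply: SIL = 10 * 10.132525 = 101.33

101.33 dB


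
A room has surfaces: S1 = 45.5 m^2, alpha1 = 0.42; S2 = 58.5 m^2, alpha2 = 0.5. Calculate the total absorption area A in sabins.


Given surfaces:
  Surface 1: 45.5 * 0.42 = 19.11
  Surface 2: 58.5 * 0.5 = 29.25
Formula: A = sum(Si * alpha_i)
A = 19.11 + 29.25
A = 48.36

48.36 sabins


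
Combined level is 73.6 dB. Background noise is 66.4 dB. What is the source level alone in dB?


Given values:
  L_total = 73.6 dB, L_bg = 66.4 dB
Formula: L_source = 10 * log10(10^(L_total/10) - 10^(L_bg/10))
Convert to linear:
  10^(73.6/10) = 22908676.5277
  10^(66.4/10) = 4365158.3224
Difference: 22908676.5277 - 4365158.3224 = 18543518.2053
L_source = 10 * log10(18543518.2053) = 72.68

72.68 dB


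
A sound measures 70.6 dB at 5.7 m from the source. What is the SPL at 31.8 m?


Given values:
  SPL1 = 70.6 dB, r1 = 5.7 m, r2 = 31.8 m
Formula: SPL2 = SPL1 - 20 * log10(r2 / r1)
Compute ratio: r2 / r1 = 31.8 / 5.7 = 5.5789
Compute log10: log10(5.5789) = 0.746549
Compute drop: 20 * 0.746549 = 14.931
SPL2 = 70.6 - 14.931 = 55.67

55.67 dB


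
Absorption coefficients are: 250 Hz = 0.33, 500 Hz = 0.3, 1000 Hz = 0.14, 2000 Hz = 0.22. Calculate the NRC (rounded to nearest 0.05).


Given values:
  a_250 = 0.33, a_500 = 0.3
  a_1000 = 0.14, a_2000 = 0.22
Formula: NRC = (a250 + a500 + a1000 + a2000) / 4
Sum = 0.33 + 0.3 + 0.14 + 0.22 = 0.99
NRC = 0.99 / 4 = 0.2475
Rounded to nearest 0.05: 0.25

0.25


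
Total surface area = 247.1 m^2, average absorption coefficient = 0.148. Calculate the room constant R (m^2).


Given values:
  S = 247.1 m^2, alpha = 0.148
Formula: R = S * alpha / (1 - alpha)
Numerator: 247.1 * 0.148 = 36.5708
Denominator: 1 - 0.148 = 0.852
R = 36.5708 / 0.852 = 42.92

42.92 m^2


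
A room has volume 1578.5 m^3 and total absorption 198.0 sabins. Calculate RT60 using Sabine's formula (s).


Given values:
  V = 1578.5 m^3
  A = 198.0 sabins
Formula: RT60 = 0.161 * V / A
Numerator: 0.161 * 1578.5 = 254.1385
RT60 = 254.1385 / 198.0 = 1.284

1.284 s


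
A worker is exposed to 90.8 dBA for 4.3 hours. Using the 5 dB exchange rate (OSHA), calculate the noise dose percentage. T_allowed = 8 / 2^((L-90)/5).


Given values:
  L = 90.8 dBA, T = 4.3 hours
Formula: T_allowed = 8 / 2^((L - 90) / 5)
Compute exponent: (90.8 - 90) / 5 = 0.16
Compute 2^(0.16) = 1.117287
T_allowed = 8 / 1.117287 = 7.160201 hours
Dose = (T / T_allowed) * 100
Dose = (4.3 / 7.160201) * 100 = 60.05

60.05 %


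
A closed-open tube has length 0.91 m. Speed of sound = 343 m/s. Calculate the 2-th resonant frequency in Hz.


Given values:
  Tube type: closed-open, L = 0.91 m, c = 343 m/s, n = 2
Formula: f_n = (2n - 1) * c / (4 * L)
Compute 2n - 1 = 2*2 - 1 = 3
Compute 4 * L = 4 * 0.91 = 3.64
f = 3 * 343 / 3.64
f = 282.69

282.69 Hz


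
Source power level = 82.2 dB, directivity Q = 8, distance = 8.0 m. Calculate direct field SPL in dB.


Given values:
  Lw = 82.2 dB, Q = 8, r = 8.0 m
Formula: SPL = Lw + 10 * log10(Q / (4 * pi * r^2))
Compute 4 * pi * r^2 = 4 * pi * 8.0^2 = 804.2477
Compute Q / denom = 8 / 804.2477 = 0.00994718
Compute 10 * log10(0.00994718) = -20.023
SPL = 82.2 + (-20.023) = 62.18

62.18 dB


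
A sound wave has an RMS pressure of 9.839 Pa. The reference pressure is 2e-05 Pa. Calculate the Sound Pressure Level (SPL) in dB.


Given values:
  p = 9.839 Pa
  p_ref = 2e-05 Pa
Formula: SPL = 20 * log10(p / p_ref)
Compute ratio: p / p_ref = 9.839 / 2e-05 = 491950
Compute log10: log10(491950) = 5.691921
Multiply: SPL = 20 * 5.691921 = 113.84

113.84 dB


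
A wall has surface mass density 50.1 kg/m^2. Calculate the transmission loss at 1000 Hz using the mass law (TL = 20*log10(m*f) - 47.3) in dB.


Given values:
  m = 50.1 kg/m^2, f = 1000 Hz
Formula: TL = 20 * log10(m * f) - 47.3
Compute m * f = 50.1 * 1000 = 50100.0
Compute log10(50100.0) = 4.699838
Compute 20 * 4.699838 = 93.9968
TL = 93.9968 - 47.3 = 46.7

46.7 dB


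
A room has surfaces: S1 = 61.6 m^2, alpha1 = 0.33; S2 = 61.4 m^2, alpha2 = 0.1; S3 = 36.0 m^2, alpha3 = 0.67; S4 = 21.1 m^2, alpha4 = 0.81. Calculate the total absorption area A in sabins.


Given surfaces:
  Surface 1: 61.6 * 0.33 = 20.328
  Surface 2: 61.4 * 0.1 = 6.14
  Surface 3: 36.0 * 0.67 = 24.12
  Surface 4: 21.1 * 0.81 = 17.091
Formula: A = sum(Si * alpha_i)
A = 20.328 + 6.14 + 24.12 + 17.091
A = 67.68

67.68 sabins


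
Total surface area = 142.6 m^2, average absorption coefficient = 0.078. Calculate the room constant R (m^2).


Given values:
  S = 142.6 m^2, alpha = 0.078
Formula: R = S * alpha / (1 - alpha)
Numerator: 142.6 * 0.078 = 11.1228
Denominator: 1 - 0.078 = 0.922
R = 11.1228 / 0.922 = 12.06

12.06 m^2
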